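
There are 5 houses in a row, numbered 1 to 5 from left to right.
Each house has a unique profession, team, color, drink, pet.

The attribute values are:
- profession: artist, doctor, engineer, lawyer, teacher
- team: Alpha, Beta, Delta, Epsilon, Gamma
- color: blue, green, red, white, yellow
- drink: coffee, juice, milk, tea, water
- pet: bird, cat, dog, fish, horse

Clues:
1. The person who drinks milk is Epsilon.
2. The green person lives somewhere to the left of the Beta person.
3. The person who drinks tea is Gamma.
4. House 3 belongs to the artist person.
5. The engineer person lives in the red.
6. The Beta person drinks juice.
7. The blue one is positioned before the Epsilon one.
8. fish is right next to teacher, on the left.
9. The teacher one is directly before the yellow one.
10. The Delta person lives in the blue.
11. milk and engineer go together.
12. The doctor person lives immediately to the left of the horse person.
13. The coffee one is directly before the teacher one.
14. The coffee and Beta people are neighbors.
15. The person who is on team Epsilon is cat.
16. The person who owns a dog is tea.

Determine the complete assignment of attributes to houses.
Solution:

House | Profession | Team | Color | Drink | Pet
-----------------------------------------------
  1   | doctor | Alpha | green | coffee | fish
  2   | teacher | Beta | white | juice | horse
  3   | artist | Gamma | yellow | tea | dog
  4   | lawyer | Delta | blue | water | bird
  5   | engineer | Epsilon | red | milk | cat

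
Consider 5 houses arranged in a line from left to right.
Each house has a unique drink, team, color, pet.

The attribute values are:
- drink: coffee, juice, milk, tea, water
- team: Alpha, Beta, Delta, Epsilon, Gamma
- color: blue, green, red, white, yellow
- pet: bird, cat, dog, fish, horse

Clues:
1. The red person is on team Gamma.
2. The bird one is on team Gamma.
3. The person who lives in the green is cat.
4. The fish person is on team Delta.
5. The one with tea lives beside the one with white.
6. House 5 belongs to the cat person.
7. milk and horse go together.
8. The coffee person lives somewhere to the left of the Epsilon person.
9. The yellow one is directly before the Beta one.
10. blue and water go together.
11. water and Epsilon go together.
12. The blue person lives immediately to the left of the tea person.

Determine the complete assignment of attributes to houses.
Solution:

House | Drink | Team | Color | Pet
----------------------------------
  1   | coffee | Gamma | red | bird
  2   | water | Epsilon | blue | dog
  3   | tea | Delta | yellow | fish
  4   | milk | Beta | white | horse
  5   | juice | Alpha | green | cat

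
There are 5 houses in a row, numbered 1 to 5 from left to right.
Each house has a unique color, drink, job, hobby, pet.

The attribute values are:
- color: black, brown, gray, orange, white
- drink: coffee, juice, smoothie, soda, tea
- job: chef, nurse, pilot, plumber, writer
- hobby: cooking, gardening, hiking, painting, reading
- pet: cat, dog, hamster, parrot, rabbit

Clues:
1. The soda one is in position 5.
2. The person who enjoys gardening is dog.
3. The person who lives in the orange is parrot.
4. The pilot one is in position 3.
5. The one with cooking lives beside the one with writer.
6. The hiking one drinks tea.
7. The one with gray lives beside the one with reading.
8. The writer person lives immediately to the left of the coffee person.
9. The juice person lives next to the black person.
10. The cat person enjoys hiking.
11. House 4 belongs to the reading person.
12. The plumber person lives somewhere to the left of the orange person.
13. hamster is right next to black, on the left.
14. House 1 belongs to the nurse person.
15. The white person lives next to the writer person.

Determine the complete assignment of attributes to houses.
Solution:

House | Color | Drink | Job | Hobby | Pet
-----------------------------------------
  1   | white | juice | nurse | cooking | hamster
  2   | black | tea | writer | hiking | cat
  3   | gray | coffee | pilot | gardening | dog
  4   | brown | smoothie | plumber | reading | rabbit
  5   | orange | soda | chef | painting | parrot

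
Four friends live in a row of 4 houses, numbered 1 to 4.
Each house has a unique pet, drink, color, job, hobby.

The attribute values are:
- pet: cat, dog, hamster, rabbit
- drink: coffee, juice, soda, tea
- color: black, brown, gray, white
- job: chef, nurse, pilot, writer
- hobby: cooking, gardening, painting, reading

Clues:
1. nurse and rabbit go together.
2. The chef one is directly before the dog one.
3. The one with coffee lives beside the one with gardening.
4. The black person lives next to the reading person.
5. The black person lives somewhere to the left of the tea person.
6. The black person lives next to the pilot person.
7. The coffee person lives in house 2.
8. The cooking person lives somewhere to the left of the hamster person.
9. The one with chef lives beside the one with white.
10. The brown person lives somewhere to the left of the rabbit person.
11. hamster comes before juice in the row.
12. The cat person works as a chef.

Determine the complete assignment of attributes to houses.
Solution:

House | Pet | Drink | Color | Job | Hobby
-----------------------------------------
  1   | cat | soda | black | chef | cooking
  2   | dog | coffee | white | pilot | reading
  3   | hamster | tea | brown | writer | gardening
  4   | rabbit | juice | gray | nurse | painting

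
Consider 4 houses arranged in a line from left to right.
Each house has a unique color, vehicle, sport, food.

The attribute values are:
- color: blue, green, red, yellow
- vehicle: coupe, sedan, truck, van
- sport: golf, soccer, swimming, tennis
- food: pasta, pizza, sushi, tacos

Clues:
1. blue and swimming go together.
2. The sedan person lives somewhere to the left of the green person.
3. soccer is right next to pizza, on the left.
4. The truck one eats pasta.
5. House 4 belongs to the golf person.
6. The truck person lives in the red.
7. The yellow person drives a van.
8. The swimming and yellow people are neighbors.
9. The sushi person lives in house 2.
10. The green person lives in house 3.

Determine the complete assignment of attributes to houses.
Solution:

House | Color | Vehicle | Sport | Food
--------------------------------------
  1   | blue | sedan | swimming | tacos
  2   | yellow | van | soccer | sushi
  3   | green | coupe | tennis | pizza
  4   | red | truck | golf | pasta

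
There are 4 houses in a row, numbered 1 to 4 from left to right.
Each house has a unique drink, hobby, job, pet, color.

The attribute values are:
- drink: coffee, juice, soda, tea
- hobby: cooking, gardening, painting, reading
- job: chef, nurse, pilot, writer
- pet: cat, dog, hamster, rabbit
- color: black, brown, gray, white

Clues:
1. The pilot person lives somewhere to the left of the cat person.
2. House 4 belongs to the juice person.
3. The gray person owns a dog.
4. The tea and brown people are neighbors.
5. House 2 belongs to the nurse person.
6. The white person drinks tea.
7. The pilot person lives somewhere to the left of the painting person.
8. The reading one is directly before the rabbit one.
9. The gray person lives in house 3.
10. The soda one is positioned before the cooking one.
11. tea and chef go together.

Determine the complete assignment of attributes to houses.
Solution:

House | Drink | Hobby | Job | Pet | Color
-----------------------------------------
  1   | tea | reading | chef | hamster | white
  2   | soda | gardening | nurse | rabbit | brown
  3   | coffee | cooking | pilot | dog | gray
  4   | juice | painting | writer | cat | black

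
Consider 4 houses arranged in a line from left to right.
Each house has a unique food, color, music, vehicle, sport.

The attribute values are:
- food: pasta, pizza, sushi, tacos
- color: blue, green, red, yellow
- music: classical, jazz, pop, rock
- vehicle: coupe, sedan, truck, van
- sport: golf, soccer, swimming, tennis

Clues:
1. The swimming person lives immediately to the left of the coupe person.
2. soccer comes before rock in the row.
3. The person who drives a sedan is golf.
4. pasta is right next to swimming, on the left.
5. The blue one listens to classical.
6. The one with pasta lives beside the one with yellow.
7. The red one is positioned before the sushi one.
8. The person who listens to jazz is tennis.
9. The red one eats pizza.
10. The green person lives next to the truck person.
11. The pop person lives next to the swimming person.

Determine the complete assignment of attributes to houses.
Solution:

House | Food | Color | Music | Vehicle | Sport
----------------------------------------------
  1   | pasta | green | pop | van | soccer
  2   | tacos | yellow | rock | truck | swimming
  3   | pizza | red | jazz | coupe | tennis
  4   | sushi | blue | classical | sedan | golf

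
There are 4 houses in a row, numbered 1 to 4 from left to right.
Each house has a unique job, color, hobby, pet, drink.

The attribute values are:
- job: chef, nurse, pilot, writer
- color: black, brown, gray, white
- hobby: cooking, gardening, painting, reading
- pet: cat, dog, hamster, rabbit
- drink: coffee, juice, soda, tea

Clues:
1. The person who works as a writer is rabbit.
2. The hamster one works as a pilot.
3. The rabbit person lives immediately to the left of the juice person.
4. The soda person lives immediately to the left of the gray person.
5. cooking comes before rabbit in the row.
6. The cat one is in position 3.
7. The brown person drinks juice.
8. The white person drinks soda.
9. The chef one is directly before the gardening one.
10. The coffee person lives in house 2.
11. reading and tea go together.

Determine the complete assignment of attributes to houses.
Solution:

House | Job | Color | Hobby | Pet | Drink
-----------------------------------------
  1   | chef | white | cooking | dog | soda
  2   | writer | gray | gardening | rabbit | coffee
  3   | nurse | brown | painting | cat | juice
  4   | pilot | black | reading | hamster | tea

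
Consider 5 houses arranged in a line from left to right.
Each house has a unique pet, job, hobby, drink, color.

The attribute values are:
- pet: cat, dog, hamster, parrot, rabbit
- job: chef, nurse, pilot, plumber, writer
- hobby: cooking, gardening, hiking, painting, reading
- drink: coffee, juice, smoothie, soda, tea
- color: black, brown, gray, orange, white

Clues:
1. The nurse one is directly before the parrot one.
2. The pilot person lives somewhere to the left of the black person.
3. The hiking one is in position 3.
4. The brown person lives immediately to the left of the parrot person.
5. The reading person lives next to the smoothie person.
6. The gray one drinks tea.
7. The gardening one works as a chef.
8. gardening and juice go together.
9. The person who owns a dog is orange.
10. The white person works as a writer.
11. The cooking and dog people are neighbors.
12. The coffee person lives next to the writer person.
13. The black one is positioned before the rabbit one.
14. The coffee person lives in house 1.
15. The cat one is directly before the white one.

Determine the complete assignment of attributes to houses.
Solution:

House | Pet | Job | Hobby | Drink | Color
-----------------------------------------
  1   | cat | nurse | reading | coffee | brown
  2   | parrot | writer | cooking | smoothie | white
  3   | dog | pilot | hiking | soda | orange
  4   | hamster | chef | gardening | juice | black
  5   | rabbit | plumber | painting | tea | gray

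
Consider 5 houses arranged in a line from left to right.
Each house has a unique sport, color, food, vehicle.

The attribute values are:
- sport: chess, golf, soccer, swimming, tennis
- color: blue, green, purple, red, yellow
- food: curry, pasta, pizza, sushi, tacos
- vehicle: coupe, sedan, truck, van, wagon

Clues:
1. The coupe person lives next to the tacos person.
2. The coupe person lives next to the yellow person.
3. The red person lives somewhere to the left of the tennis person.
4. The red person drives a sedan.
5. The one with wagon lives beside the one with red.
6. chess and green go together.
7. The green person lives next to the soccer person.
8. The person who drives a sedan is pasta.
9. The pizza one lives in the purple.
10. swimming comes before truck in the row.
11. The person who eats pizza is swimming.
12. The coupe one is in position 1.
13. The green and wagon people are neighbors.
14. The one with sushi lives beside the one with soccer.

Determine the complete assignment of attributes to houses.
Solution:

House | Sport | Color | Food | Vehicle
--------------------------------------
  1   | chess | green | sushi | coupe
  2   | soccer | yellow | tacos | wagon
  3   | golf | red | pasta | sedan
  4   | swimming | purple | pizza | van
  5   | tennis | blue | curry | truck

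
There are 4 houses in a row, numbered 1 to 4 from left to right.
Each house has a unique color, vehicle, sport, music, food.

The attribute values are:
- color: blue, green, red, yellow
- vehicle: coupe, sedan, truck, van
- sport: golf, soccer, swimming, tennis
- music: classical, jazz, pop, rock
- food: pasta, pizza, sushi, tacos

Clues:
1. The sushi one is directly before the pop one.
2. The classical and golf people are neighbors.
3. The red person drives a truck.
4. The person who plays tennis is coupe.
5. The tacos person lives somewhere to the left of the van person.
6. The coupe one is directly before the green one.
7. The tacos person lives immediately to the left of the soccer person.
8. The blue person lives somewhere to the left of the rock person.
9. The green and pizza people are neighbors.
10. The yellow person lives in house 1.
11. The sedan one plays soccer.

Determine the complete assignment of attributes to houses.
Solution:

House | Color | Vehicle | Sport | Music | Food
----------------------------------------------
  1   | yellow | coupe | tennis | jazz | tacos
  2   | green | sedan | soccer | classical | sushi
  3   | blue | van | golf | pop | pizza
  4   | red | truck | swimming | rock | pasta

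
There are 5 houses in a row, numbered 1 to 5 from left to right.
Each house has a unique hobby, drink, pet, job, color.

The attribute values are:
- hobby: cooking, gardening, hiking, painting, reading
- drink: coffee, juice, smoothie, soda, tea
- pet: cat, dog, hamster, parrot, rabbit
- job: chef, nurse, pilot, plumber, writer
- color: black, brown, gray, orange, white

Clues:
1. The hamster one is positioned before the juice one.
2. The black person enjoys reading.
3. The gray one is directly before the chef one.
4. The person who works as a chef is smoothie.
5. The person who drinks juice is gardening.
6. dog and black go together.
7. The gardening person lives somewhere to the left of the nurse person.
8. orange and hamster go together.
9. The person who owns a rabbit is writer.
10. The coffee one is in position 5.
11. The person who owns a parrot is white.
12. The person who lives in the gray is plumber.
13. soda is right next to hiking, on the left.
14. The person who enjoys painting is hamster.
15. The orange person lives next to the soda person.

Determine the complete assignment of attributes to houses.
Solution:

House | Hobby | Drink | Pet | Job | Color
-----------------------------------------
  1   | painting | tea | hamster | pilot | orange
  2   | cooking | soda | cat | plumber | gray
  3   | hiking | smoothie | parrot | chef | white
  4   | gardening | juice | rabbit | writer | brown
  5   | reading | coffee | dog | nurse | black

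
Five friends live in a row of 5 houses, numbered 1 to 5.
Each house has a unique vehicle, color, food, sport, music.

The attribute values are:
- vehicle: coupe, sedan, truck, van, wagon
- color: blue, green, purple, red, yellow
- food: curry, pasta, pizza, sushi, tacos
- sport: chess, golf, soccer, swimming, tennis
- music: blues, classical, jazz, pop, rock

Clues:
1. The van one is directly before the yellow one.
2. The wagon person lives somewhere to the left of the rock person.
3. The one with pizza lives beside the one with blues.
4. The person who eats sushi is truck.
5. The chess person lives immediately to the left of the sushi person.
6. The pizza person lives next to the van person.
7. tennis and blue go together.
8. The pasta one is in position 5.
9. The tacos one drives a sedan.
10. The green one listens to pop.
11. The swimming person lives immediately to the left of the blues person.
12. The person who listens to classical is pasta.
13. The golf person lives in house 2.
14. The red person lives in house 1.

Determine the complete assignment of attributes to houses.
Solution:

House | Vehicle | Color | Food | Sport | Music
----------------------------------------------
  1   | wagon | red | pizza | swimming | jazz
  2   | van | purple | curry | golf | blues
  3   | sedan | yellow | tacos | chess | rock
  4   | truck | green | sushi | soccer | pop
  5   | coupe | blue | pasta | tennis | classical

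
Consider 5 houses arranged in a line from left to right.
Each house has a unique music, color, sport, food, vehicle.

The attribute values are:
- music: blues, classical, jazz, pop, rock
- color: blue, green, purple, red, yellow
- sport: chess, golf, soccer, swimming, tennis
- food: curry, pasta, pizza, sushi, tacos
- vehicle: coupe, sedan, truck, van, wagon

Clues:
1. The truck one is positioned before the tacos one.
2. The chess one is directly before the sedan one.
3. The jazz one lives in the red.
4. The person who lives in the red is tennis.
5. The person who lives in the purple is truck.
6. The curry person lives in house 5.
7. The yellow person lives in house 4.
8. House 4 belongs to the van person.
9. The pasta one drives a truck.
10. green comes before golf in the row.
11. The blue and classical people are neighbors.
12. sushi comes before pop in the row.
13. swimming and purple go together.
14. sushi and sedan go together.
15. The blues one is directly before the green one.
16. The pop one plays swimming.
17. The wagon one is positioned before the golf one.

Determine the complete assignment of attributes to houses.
Solution:

House | Music | Color | Sport | Food | Vehicle
----------------------------------------------
  1   | blues | blue | chess | pizza | wagon
  2   | classical | green | soccer | sushi | sedan
  3   | pop | purple | swimming | pasta | truck
  4   | rock | yellow | golf | tacos | van
  5   | jazz | red | tennis | curry | coupe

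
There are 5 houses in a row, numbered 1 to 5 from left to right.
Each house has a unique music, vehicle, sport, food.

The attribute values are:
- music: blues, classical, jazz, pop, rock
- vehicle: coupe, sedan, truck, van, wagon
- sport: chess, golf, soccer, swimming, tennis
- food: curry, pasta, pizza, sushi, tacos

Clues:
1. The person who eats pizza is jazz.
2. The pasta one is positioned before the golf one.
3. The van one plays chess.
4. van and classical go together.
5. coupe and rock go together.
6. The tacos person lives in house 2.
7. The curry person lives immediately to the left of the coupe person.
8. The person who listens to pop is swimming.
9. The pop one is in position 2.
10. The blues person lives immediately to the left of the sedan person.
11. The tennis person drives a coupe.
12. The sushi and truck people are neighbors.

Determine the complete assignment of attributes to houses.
Solution:

House | Music | Vehicle | Sport | Food
--------------------------------------
  1   | blues | wagon | soccer | pasta
  2   | pop | sedan | swimming | tacos
  3   | classical | van | chess | curry
  4   | rock | coupe | tennis | sushi
  5   | jazz | truck | golf | pizza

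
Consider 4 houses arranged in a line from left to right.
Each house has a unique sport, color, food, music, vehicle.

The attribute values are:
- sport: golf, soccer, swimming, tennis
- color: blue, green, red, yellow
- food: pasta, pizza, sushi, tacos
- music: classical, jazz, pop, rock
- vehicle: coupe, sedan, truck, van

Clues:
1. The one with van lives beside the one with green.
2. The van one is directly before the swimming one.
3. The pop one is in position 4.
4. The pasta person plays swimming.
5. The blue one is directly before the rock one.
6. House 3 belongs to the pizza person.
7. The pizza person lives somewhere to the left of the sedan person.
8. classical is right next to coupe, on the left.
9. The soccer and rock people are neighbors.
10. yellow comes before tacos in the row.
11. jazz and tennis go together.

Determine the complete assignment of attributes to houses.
Solution:

House | Sport | Color | Food | Music | Vehicle
----------------------------------------------
  1   | soccer | blue | sushi | classical | van
  2   | swimming | green | pasta | rock | coupe
  3   | tennis | yellow | pizza | jazz | truck
  4   | golf | red | tacos | pop | sedan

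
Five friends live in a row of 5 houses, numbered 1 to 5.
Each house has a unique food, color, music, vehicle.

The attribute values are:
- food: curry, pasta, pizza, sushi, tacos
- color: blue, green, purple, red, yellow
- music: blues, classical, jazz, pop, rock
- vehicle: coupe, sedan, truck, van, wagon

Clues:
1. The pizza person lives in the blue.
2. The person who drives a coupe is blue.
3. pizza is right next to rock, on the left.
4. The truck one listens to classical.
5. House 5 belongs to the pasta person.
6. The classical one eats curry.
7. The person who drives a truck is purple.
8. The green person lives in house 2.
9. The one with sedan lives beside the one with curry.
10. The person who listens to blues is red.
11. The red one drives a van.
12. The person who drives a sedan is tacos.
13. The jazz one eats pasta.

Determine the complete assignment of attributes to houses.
Solution:

House | Food | Color | Music | Vehicle
--------------------------------------
  1   | pizza | blue | pop | coupe
  2   | tacos | green | rock | sedan
  3   | curry | purple | classical | truck
  4   | sushi | red | blues | van
  5   | pasta | yellow | jazz | wagon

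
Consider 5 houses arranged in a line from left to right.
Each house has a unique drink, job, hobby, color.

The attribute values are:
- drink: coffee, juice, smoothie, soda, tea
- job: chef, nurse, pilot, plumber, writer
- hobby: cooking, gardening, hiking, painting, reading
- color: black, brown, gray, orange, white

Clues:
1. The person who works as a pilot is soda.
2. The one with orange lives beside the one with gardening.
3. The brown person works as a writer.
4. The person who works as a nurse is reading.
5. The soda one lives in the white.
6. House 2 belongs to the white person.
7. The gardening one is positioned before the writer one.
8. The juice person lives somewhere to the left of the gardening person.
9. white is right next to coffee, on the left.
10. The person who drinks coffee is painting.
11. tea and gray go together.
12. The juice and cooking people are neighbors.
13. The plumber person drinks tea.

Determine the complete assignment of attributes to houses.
Solution:

House | Drink | Job | Hobby | Color
-----------------------------------
  1   | juice | nurse | reading | black
  2   | soda | pilot | cooking | white
  3   | coffee | chef | painting | orange
  4   | tea | plumber | gardening | gray
  5   | smoothie | writer | hiking | brown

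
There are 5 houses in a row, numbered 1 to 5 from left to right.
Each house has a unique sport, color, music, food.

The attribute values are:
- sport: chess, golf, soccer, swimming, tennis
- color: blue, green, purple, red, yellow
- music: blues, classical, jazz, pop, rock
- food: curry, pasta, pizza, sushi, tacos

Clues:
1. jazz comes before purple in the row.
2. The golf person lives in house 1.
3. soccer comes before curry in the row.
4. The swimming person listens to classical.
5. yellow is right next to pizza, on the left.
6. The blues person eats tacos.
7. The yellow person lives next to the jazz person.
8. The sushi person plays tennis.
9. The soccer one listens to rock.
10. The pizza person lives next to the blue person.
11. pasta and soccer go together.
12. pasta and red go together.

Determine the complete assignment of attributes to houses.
Solution:

House | Sport | Color | Music | Food
------------------------------------
  1   | golf | yellow | blues | tacos
  2   | chess | green | jazz | pizza
  3   | tennis | blue | pop | sushi
  4   | soccer | red | rock | pasta
  5   | swimming | purple | classical | curry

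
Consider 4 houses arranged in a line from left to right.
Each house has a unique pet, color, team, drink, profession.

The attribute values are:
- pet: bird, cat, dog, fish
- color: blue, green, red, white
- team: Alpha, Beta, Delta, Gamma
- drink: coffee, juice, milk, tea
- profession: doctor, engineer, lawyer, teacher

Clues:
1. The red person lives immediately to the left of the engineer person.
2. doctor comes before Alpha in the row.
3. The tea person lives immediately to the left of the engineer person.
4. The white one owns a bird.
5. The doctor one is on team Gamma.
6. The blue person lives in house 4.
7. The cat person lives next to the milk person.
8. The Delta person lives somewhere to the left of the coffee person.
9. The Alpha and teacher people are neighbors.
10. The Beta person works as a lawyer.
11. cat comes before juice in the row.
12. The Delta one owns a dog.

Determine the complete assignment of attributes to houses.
Solution:

House | Pet | Color | Team | Drink | Profession
-----------------------------------------------
  1   | cat | red | Gamma | tea | doctor
  2   | bird | white | Alpha | milk | engineer
  3   | dog | green | Delta | juice | teacher
  4   | fish | blue | Beta | coffee | lawyer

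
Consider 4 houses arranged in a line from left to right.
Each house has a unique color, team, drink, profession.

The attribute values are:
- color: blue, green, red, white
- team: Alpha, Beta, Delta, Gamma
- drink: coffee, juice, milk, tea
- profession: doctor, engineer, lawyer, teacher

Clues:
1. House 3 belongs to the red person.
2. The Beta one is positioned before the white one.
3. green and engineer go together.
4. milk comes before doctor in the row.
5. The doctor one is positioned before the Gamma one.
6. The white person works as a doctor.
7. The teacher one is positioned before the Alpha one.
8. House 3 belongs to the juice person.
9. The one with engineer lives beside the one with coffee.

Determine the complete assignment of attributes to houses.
Solution:

House | Color | Team | Drink | Profession
-----------------------------------------
  1   | green | Beta | milk | engineer
  2   | white | Delta | coffee | doctor
  3   | red | Gamma | juice | teacher
  4   | blue | Alpha | tea | lawyer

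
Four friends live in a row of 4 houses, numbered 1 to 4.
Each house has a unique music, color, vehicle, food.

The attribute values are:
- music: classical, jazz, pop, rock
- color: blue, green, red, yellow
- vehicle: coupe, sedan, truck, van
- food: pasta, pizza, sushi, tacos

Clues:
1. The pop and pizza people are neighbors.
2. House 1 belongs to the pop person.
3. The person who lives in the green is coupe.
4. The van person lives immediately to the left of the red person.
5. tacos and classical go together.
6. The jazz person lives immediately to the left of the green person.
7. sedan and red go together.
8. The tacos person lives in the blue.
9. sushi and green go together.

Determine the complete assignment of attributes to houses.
Solution:

House | Music | Color | Vehicle | Food
--------------------------------------
  1   | pop | yellow | van | pasta
  2   | jazz | red | sedan | pizza
  3   | rock | green | coupe | sushi
  4   | classical | blue | truck | tacos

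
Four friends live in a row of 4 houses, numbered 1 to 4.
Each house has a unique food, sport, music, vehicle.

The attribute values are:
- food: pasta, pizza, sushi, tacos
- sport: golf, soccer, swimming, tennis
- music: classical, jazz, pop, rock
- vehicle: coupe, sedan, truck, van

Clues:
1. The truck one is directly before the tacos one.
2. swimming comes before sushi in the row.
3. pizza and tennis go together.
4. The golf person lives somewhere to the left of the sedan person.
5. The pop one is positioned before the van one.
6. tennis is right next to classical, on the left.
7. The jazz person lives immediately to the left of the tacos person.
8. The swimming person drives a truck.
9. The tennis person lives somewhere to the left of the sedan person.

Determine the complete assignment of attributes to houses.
Solution:

House | Food | Sport | Music | Vehicle
--------------------------------------
  1   | pasta | swimming | jazz | truck
  2   | tacos | golf | pop | coupe
  3   | pizza | tennis | rock | van
  4   | sushi | soccer | classical | sedan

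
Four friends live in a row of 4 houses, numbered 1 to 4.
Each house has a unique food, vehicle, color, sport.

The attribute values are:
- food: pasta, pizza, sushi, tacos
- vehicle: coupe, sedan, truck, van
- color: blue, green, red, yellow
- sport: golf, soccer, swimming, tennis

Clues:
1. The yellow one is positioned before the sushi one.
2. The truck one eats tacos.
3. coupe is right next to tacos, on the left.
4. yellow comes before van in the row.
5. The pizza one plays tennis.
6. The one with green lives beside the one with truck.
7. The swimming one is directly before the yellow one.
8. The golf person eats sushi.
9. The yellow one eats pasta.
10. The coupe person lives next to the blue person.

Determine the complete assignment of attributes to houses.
Solution:

House | Food | Vehicle | Color | Sport
--------------------------------------
  1   | pizza | coupe | green | tennis
  2   | tacos | truck | blue | swimming
  3   | pasta | sedan | yellow | soccer
  4   | sushi | van | red | golf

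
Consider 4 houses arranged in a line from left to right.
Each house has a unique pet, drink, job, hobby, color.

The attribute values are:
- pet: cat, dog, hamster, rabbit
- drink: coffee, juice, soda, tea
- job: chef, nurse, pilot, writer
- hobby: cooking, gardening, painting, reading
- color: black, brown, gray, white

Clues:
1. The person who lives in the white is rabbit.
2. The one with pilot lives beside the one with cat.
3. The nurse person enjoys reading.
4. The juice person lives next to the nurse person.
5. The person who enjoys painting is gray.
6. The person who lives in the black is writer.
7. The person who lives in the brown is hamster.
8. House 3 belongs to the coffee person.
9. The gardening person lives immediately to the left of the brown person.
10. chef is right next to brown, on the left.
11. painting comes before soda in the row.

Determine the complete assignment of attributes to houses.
Solution:

House | Pet | Drink | Job | Hobby | Color
-----------------------------------------
  1   | rabbit | juice | chef | gardening | white
  2   | hamster | tea | nurse | reading | brown
  3   | dog | coffee | pilot | painting | gray
  4   | cat | soda | writer | cooking | black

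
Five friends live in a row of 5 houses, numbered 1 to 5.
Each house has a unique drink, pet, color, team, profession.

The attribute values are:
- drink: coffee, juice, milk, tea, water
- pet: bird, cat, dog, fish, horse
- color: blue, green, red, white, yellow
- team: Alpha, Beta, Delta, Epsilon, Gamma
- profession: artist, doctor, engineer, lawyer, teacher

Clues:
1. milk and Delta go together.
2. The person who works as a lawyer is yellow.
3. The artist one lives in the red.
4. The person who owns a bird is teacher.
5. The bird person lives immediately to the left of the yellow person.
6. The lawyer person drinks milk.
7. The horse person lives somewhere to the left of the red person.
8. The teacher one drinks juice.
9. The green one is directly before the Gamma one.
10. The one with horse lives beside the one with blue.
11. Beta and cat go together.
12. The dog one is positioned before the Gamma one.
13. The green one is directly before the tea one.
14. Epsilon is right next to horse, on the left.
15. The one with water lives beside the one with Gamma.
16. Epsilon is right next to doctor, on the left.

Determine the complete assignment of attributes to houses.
Solution:

House | Drink | Pet | Color | Team | Profession
-----------------------------------------------
  1   | water | dog | green | Epsilon | engineer
  2   | tea | horse | white | Gamma | doctor
  3   | juice | bird | blue | Alpha | teacher
  4   | milk | fish | yellow | Delta | lawyer
  5   | coffee | cat | red | Beta | artist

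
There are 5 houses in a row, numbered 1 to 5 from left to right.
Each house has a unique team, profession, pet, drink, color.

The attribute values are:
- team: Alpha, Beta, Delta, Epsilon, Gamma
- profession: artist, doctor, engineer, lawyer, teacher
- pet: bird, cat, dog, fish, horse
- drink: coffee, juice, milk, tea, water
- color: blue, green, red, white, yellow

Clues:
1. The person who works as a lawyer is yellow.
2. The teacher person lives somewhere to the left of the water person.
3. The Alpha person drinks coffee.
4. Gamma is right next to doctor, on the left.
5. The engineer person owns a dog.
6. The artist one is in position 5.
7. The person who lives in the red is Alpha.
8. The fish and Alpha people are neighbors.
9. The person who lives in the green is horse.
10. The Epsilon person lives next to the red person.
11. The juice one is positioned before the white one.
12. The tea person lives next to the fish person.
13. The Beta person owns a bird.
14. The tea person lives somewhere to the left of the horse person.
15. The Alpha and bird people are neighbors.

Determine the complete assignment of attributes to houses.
Solution:

House | Team | Profession | Pet | Drink | Color
-----------------------------------------------
  1   | Gamma | lawyer | cat | tea | yellow
  2   | Epsilon | doctor | fish | juice | blue
  3   | Alpha | engineer | dog | coffee | red
  4   | Beta | teacher | bird | milk | white
  5   | Delta | artist | horse | water | green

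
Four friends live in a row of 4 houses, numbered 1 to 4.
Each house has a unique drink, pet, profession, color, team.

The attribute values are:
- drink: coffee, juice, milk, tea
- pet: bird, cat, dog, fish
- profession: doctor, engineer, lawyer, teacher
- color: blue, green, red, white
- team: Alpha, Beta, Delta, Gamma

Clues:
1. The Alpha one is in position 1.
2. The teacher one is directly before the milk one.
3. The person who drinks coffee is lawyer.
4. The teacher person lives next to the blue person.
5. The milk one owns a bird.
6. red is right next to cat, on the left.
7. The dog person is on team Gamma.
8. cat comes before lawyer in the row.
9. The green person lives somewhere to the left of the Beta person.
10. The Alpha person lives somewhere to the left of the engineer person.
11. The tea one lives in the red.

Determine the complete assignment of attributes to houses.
Solution:

House | Drink | Pet | Profession | Color | Team
-----------------------------------------------
  1   | tea | fish | doctor | red | Alpha
  2   | juice | cat | teacher | green | Delta
  3   | milk | bird | engineer | blue | Beta
  4   | coffee | dog | lawyer | white | Gamma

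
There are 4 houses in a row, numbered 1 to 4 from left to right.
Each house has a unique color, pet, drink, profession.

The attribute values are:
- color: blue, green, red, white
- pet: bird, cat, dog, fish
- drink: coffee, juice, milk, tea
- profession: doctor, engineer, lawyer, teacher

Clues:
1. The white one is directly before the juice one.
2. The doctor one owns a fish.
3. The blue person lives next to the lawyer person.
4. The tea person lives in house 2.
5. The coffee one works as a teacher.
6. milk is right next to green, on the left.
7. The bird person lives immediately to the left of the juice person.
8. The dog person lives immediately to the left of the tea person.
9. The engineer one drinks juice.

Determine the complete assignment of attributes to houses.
Solution:

House | Color | Pet | Drink | Profession
----------------------------------------
  1   | red | dog | coffee | teacher
  2   | blue | fish | tea | doctor
  3   | white | bird | milk | lawyer
  4   | green | cat | juice | engineer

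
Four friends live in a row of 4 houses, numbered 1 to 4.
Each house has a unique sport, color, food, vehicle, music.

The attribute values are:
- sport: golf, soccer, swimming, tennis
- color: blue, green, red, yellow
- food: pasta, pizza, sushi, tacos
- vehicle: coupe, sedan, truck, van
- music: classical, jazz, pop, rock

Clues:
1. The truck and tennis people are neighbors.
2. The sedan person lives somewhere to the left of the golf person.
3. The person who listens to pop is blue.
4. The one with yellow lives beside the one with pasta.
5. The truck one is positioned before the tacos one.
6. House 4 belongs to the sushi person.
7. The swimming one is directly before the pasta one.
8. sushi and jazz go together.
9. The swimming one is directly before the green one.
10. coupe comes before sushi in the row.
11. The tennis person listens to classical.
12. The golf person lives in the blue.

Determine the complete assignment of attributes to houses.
Solution:

House | Sport | Color | Food | Vehicle | Music
----------------------------------------------
  1   | swimming | yellow | pizza | truck | rock
  2   | tennis | green | pasta | sedan | classical
  3   | golf | blue | tacos | coupe | pop
  4   | soccer | red | sushi | van | jazz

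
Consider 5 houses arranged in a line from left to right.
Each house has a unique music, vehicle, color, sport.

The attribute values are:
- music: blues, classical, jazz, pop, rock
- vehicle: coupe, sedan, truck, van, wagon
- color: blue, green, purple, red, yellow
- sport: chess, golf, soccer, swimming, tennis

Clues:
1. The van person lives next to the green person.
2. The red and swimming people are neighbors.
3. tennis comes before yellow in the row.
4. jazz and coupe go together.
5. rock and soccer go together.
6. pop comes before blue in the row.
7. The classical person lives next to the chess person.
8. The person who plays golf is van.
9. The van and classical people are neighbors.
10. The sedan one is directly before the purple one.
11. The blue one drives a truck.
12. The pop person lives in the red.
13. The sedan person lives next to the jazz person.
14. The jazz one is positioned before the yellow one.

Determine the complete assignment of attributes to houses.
Solution:

House | Music | Vehicle | Color | Sport
---------------------------------------
  1   | pop | van | red | golf
  2   | classical | sedan | green | swimming
  3   | jazz | coupe | purple | chess
  4   | blues | truck | blue | tennis
  5   | rock | wagon | yellow | soccer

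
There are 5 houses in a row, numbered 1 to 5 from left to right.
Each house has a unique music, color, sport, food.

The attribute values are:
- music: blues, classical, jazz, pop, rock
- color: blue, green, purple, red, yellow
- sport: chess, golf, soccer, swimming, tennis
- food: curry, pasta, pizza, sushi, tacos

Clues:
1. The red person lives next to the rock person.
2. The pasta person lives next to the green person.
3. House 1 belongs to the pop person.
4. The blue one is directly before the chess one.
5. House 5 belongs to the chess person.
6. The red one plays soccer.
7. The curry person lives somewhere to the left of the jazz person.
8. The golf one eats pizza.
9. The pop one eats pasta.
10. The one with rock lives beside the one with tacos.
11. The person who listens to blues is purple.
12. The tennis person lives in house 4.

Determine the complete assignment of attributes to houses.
Solution:

House | Music | Color | Sport | Food
------------------------------------
  1   | pop | red | soccer | pasta
  2   | rock | green | golf | pizza
  3   | blues | purple | swimming | tacos
  4   | classical | blue | tennis | curry
  5   | jazz | yellow | chess | sushi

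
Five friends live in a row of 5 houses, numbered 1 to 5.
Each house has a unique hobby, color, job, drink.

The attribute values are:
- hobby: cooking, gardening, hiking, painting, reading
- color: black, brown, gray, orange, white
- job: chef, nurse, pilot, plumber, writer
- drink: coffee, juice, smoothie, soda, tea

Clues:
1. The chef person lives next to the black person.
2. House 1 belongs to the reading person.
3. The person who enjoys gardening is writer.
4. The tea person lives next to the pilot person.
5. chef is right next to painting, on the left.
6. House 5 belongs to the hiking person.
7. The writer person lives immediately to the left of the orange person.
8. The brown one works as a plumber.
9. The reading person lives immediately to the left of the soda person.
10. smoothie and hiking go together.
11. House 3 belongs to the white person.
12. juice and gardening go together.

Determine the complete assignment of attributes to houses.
Solution:

House | Hobby | Color | Job | Drink
-----------------------------------
  1   | reading | gray | chef | tea
  2   | painting | black | pilot | soda
  3   | gardening | white | writer | juice
  4   | cooking | orange | nurse | coffee
  5   | hiking | brown | plumber | smoothie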